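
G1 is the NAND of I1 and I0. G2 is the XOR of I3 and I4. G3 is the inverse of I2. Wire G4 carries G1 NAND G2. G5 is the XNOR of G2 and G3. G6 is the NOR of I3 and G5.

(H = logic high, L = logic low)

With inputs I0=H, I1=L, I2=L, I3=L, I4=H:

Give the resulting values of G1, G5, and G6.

G1 = I1 NAND I0 = L NAND H = H
G2 = I3 XOR I4 = L XOR H = H
G3 = NOT I2 = NOT L = H
G5 = G2 XNOR G3 = H XNOR H = H
G6 = I3 NOR G5 = L NOR H = L

G1 = H, G5 = H, G6 = L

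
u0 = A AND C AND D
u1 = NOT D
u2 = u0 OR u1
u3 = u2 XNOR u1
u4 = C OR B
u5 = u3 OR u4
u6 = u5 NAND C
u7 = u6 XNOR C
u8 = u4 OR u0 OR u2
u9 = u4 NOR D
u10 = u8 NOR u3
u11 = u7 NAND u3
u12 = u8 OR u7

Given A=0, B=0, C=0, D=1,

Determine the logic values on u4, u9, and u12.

u4 = 0  u9 = 0  u12 = 0

u0 = A AND C AND D = 0 AND 0 AND 1 = 0
u1 = NOT D = NOT 1 = 0
u2 = u0 OR u1 = 0 OR 0 = 0
u3 = u2 XNOR u1 = 0 XNOR 0 = 1
u4 = C OR B = 0 OR 0 = 0
u5 = u3 OR u4 = 1 OR 0 = 1
u6 = u5 NAND C = 1 NAND 0 = 1
u7 = u6 XNOR C = 1 XNOR 0 = 0
u8 = u4 OR u0 OR u2 = 0 OR 0 OR 0 = 0
u9 = u4 NOR D = 0 NOR 1 = 0
u12 = u8 OR u7 = 0 OR 0 = 0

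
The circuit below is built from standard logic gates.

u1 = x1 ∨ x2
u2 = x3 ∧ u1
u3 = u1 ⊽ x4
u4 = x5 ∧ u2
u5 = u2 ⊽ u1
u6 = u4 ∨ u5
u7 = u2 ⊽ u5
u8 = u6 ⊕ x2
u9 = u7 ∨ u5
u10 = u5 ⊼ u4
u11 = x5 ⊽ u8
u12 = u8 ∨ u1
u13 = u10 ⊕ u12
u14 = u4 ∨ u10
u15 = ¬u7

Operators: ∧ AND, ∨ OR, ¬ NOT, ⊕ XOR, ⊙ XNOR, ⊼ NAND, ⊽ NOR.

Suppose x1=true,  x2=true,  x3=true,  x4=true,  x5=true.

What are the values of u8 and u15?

u8 = false, u15 = true

u1 = x1 OR x2 = true OR true = true
u2 = x3 AND u1 = true AND true = true
u4 = x5 AND u2 = true AND true = true
u5 = u2 NOR u1 = true NOR true = false
u6 = u4 OR u5 = true OR false = true
u7 = u2 NOR u5 = true NOR false = false
u8 = u6 XOR x2 = true XOR true = false
u15 = NOT u7 = NOT false = true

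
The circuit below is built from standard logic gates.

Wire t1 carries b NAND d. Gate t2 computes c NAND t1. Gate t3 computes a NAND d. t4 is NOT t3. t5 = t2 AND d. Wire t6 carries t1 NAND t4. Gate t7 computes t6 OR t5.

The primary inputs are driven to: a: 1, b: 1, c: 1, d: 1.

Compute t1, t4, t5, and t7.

t1 = 0, t4 = 1, t5 = 1, t7 = 1

t1 = b NAND d = 1 NAND 1 = 0
t2 = c NAND t1 = 1 NAND 0 = 1
t3 = a NAND d = 1 NAND 1 = 0
t4 = NOT t3 = NOT 0 = 1
t5 = t2 AND d = 1 AND 1 = 1
t6 = t1 NAND t4 = 0 NAND 1 = 1
t7 = t6 OR t5 = 1 OR 1 = 1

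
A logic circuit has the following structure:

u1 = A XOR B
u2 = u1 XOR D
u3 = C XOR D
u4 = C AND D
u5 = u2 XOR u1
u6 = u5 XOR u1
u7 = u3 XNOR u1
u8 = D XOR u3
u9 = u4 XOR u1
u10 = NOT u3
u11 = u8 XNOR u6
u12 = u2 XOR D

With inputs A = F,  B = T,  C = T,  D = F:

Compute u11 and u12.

u11 = T  u12 = T

u1 = A XOR B = F XOR T = T
u2 = u1 XOR D = T XOR F = T
u3 = C XOR D = T XOR F = T
u5 = u2 XOR u1 = T XOR T = F
u6 = u5 XOR u1 = F XOR T = T
u8 = D XOR u3 = F XOR T = T
u11 = u8 XNOR u6 = T XNOR T = T
u12 = u2 XOR D = T XOR F = T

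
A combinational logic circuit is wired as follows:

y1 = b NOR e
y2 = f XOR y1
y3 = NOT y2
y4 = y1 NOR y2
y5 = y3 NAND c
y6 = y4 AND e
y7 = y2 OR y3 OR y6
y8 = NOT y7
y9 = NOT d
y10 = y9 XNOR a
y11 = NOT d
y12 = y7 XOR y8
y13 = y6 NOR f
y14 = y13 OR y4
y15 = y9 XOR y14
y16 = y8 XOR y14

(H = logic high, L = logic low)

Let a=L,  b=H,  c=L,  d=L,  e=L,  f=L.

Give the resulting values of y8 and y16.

y8 = L; y16 = H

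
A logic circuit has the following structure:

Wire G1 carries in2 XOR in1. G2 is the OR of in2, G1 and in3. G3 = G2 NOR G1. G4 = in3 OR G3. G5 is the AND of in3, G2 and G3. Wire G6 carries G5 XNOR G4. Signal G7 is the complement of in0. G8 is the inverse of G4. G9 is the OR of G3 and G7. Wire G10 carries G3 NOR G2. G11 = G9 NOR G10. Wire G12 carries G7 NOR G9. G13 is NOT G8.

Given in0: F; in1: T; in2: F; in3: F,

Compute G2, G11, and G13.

G1 = in2 XOR in1 = F XOR T = T
G2 = in2 OR G1 OR in3 = F OR T OR F = T
G3 = G2 NOR G1 = T NOR T = F
G4 = in3 OR G3 = F OR F = F
G7 = NOT in0 = NOT F = T
G8 = NOT G4 = NOT F = T
G9 = G3 OR G7 = F OR T = T
G10 = G3 NOR G2 = F NOR T = F
G11 = G9 NOR G10 = T NOR F = F
G13 = NOT G8 = NOT T = F

G2 = T  G11 = F  G13 = F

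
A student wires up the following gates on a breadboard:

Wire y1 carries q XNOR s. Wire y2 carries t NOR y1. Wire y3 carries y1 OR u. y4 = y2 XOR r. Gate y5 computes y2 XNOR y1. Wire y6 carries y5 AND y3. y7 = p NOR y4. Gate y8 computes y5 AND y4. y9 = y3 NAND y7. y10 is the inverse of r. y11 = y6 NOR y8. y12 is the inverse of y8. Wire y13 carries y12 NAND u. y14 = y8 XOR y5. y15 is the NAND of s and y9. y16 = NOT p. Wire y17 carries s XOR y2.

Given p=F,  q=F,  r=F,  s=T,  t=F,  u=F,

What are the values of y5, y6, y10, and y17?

y1 = q XNOR s = F XNOR T = F
y2 = t NOR y1 = F NOR F = T
y3 = y1 OR u = F OR F = F
y5 = y2 XNOR y1 = T XNOR F = F
y6 = y5 AND y3 = F AND F = F
y10 = NOT r = NOT F = T
y17 = s XOR y2 = T XOR T = F

y5 = F, y6 = F, y10 = T, y17 = F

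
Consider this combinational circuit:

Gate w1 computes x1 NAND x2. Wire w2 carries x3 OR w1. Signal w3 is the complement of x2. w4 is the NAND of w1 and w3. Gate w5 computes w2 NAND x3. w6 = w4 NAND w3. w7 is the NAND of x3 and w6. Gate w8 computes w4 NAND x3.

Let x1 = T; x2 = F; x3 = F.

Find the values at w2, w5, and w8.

w2 = T, w5 = T, w8 = T

w1 = x1 NAND x2 = T NAND F = T
w2 = x3 OR w1 = F OR T = T
w3 = NOT x2 = NOT F = T
w4 = w1 NAND w3 = T NAND T = F
w5 = w2 NAND x3 = T NAND F = T
w8 = w4 NAND x3 = F NAND F = T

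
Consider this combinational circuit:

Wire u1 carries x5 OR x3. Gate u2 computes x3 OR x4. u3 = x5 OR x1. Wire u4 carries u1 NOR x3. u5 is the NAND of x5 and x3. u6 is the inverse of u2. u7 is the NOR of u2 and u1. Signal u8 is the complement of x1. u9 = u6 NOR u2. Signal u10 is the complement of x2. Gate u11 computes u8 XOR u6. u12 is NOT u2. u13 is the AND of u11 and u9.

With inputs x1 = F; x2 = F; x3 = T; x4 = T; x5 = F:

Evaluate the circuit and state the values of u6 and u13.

u2 = x3 OR x4 = T OR T = T
u6 = NOT u2 = NOT T = F
u8 = NOT x1 = NOT F = T
u9 = u6 NOR u2 = F NOR T = F
u11 = u8 XOR u6 = T XOR F = T
u13 = u11 AND u9 = T AND F = F

u6 = F, u13 = F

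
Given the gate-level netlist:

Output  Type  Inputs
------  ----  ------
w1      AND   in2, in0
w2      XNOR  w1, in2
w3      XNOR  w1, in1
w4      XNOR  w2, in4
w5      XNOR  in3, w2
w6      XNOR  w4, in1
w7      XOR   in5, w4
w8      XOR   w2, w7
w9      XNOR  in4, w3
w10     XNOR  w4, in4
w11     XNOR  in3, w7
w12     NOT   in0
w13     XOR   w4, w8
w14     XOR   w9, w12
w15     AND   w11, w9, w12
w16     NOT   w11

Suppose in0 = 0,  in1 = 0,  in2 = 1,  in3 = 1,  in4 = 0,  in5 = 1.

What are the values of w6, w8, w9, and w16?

w1 = in2 AND in0 = 1 AND 0 = 0
w2 = w1 XNOR in2 = 0 XNOR 1 = 0
w3 = w1 XNOR in1 = 0 XNOR 0 = 1
w4 = w2 XNOR in4 = 0 XNOR 0 = 1
w6 = w4 XNOR in1 = 1 XNOR 0 = 0
w7 = in5 XOR w4 = 1 XOR 1 = 0
w8 = w2 XOR w7 = 0 XOR 0 = 0
w9 = in4 XNOR w3 = 0 XNOR 1 = 0
w11 = in3 XNOR w7 = 1 XNOR 0 = 0
w16 = NOT w11 = NOT 0 = 1

w6 = 0, w8 = 0, w9 = 0, w16 = 1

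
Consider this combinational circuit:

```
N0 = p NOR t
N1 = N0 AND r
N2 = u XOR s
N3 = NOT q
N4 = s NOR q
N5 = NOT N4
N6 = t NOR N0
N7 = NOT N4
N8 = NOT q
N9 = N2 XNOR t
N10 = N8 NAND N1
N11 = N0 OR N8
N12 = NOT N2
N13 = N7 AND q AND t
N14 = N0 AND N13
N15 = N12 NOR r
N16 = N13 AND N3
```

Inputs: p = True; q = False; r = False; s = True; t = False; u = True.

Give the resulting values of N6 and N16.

N6 = True, N16 = False

N0 = p NOR t = True NOR False = False
N3 = NOT q = NOT False = True
N4 = s NOR q = True NOR False = False
N6 = t NOR N0 = False NOR False = True
N7 = NOT N4 = NOT False = True
N13 = N7 AND q AND t = True AND False AND False = False
N16 = N13 AND N3 = False AND True = False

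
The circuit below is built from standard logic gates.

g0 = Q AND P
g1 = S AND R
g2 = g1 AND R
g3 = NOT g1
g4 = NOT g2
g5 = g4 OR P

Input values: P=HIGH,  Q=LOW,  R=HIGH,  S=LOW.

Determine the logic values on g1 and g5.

g1 = LOW  g5 = HIGH

g1 = S AND R = LOW AND HIGH = LOW
g2 = g1 AND R = LOW AND HIGH = LOW
g4 = NOT g2 = NOT LOW = HIGH
g5 = g4 OR P = HIGH OR HIGH = HIGH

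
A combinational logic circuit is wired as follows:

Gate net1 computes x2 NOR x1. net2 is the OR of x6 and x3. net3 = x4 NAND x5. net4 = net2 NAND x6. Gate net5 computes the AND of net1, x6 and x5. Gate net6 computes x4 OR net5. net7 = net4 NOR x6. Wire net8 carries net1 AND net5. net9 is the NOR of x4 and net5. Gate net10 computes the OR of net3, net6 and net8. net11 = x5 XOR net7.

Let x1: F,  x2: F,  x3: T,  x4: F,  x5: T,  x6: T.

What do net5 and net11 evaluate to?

net5 = T  net11 = T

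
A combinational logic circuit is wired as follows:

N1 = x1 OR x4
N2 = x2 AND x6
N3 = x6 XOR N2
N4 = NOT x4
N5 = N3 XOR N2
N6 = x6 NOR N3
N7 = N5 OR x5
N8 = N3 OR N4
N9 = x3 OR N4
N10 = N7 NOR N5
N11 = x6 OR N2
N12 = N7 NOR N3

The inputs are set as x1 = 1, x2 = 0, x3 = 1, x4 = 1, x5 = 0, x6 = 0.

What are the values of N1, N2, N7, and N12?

N1 = x1 OR x4 = 1 OR 1 = 1
N2 = x2 AND x6 = 0 AND 0 = 0
N3 = x6 XOR N2 = 0 XOR 0 = 0
N5 = N3 XOR N2 = 0 XOR 0 = 0
N7 = N5 OR x5 = 0 OR 0 = 0
N12 = N7 NOR N3 = 0 NOR 0 = 1

N1 = 1; N2 = 0; N7 = 0; N12 = 1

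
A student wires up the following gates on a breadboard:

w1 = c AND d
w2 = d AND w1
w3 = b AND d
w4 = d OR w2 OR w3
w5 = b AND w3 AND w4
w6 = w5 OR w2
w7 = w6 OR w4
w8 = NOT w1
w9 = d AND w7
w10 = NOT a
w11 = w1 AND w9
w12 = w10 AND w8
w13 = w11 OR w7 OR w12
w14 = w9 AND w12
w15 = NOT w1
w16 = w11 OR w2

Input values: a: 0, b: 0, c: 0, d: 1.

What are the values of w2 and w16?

w1 = c AND d = 0 AND 1 = 0
w2 = d AND w1 = 1 AND 0 = 0
w3 = b AND d = 0 AND 1 = 0
w4 = d OR w2 OR w3 = 1 OR 0 OR 0 = 1
w5 = b AND w3 AND w4 = 0 AND 0 AND 1 = 0
w6 = w5 OR w2 = 0 OR 0 = 0
w7 = w6 OR w4 = 0 OR 1 = 1
w9 = d AND w7 = 1 AND 1 = 1
w11 = w1 AND w9 = 0 AND 1 = 0
w16 = w11 OR w2 = 0 OR 0 = 0

w2 = 0; w16 = 0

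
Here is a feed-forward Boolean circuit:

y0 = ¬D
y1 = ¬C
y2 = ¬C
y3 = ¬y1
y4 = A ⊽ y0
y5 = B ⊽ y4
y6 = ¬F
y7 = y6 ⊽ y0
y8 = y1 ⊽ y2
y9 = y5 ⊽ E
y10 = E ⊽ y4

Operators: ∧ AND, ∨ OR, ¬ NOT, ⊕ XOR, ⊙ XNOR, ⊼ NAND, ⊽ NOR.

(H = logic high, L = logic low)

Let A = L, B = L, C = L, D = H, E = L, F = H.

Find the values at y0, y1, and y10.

y0 = L; y1 = H; y10 = L

y0 = NOT D = NOT H = L
y1 = NOT C = NOT L = H
y4 = A NOR y0 = L NOR L = H
y10 = E NOR y4 = L NOR H = L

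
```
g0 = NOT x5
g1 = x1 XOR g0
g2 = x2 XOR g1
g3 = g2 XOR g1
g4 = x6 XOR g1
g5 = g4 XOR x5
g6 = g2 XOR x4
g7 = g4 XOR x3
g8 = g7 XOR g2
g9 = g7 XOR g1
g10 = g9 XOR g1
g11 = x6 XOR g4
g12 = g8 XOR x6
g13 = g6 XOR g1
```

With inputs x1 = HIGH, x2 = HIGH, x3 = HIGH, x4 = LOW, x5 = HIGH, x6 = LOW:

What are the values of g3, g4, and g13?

g0 = NOT x5 = NOT HIGH = LOW
g1 = x1 XOR g0 = HIGH XOR LOW = HIGH
g2 = x2 XOR g1 = HIGH XOR HIGH = LOW
g3 = g2 XOR g1 = LOW XOR HIGH = HIGH
g4 = x6 XOR g1 = LOW XOR HIGH = HIGH
g6 = g2 XOR x4 = LOW XOR LOW = LOW
g13 = g6 XOR g1 = LOW XOR HIGH = HIGH

g3 = HIGH, g4 = HIGH, g13 = HIGH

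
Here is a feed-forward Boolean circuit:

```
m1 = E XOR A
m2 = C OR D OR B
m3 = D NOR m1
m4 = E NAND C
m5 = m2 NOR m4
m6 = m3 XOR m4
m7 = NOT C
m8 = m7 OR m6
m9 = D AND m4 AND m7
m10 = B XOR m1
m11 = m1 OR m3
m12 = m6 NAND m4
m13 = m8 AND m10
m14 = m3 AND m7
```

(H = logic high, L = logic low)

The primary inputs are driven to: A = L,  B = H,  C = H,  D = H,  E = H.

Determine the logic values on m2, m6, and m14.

m1 = E XOR A = H XOR L = H
m2 = C OR D OR B = H OR H OR H = H
m3 = D NOR m1 = H NOR H = L
m4 = E NAND C = H NAND H = L
m6 = m3 XOR m4 = L XOR L = L
m7 = NOT C = NOT H = L
m14 = m3 AND m7 = L AND L = L

m2 = H, m6 = L, m14 = L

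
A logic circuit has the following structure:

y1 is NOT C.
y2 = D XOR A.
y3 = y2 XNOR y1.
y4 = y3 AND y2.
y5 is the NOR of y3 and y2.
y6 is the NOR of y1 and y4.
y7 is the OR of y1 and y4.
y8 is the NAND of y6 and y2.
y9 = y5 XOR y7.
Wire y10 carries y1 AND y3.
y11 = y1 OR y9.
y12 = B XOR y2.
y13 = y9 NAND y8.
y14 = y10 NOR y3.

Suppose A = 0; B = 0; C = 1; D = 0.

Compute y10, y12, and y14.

y10 = 0; y12 = 0; y14 = 0

y1 = NOT C = NOT 1 = 0
y2 = D XOR A = 0 XOR 0 = 0
y3 = y2 XNOR y1 = 0 XNOR 0 = 1
y10 = y1 AND y3 = 0 AND 1 = 0
y12 = B XOR y2 = 0 XOR 0 = 0
y14 = y10 NOR y3 = 0 NOR 1 = 0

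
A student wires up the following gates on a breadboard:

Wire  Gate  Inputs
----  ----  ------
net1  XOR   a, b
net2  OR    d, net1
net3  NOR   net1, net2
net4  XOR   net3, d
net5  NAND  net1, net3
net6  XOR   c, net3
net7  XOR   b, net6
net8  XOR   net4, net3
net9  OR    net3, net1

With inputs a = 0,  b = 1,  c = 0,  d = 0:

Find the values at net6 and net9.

net6 = 0  net9 = 1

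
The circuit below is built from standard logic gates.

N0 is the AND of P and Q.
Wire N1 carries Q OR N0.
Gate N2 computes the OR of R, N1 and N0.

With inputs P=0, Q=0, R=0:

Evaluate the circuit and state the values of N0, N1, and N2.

N0 = P AND Q = 0 AND 0 = 0
N1 = Q OR N0 = 0 OR 0 = 0
N2 = R OR N1 OR N0 = 0 OR 0 OR 0 = 0

N0 = 0  N1 = 0  N2 = 0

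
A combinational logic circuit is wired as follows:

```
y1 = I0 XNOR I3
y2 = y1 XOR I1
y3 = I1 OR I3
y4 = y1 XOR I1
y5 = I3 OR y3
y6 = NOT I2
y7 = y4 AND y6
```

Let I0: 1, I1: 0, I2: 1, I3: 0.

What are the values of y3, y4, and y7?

y1 = I0 XNOR I3 = 1 XNOR 0 = 0
y3 = I1 OR I3 = 0 OR 0 = 0
y4 = y1 XOR I1 = 0 XOR 0 = 0
y6 = NOT I2 = NOT 1 = 0
y7 = y4 AND y6 = 0 AND 0 = 0

y3 = 0  y4 = 0  y7 = 0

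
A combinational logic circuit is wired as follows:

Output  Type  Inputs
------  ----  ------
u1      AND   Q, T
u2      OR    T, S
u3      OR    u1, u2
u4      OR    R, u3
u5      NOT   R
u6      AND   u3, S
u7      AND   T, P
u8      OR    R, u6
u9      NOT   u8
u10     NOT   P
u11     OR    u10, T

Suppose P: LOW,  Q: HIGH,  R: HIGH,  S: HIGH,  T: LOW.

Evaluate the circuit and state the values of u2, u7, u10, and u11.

u2 = HIGH; u7 = LOW; u10 = HIGH; u11 = HIGH

u2 = T OR S = LOW OR HIGH = HIGH
u7 = T AND P = LOW AND LOW = LOW
u10 = NOT P = NOT LOW = HIGH
u11 = u10 OR T = HIGH OR LOW = HIGH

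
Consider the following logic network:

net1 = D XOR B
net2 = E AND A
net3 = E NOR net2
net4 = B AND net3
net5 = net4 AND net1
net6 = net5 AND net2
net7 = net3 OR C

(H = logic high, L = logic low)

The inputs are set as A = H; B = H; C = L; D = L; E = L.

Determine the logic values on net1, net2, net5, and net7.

net1 = H, net2 = L, net5 = H, net7 = H

net1 = D XOR B = L XOR H = H
net2 = E AND A = L AND H = L
net3 = E NOR net2 = L NOR L = H
net4 = B AND net3 = H AND H = H
net5 = net4 AND net1 = H AND H = H
net7 = net3 OR C = H OR L = H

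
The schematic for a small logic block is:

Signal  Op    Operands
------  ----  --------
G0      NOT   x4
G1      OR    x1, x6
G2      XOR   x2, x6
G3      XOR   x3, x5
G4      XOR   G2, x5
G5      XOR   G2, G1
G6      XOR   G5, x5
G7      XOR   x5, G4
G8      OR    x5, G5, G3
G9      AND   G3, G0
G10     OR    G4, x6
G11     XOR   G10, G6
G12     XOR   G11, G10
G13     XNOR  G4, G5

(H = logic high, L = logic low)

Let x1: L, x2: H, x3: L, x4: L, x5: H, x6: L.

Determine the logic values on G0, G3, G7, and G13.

G0 = NOT x4 = NOT L = H
G1 = x1 OR x6 = L OR L = L
G2 = x2 XOR x6 = H XOR L = H
G3 = x3 XOR x5 = L XOR H = H
G4 = G2 XOR x5 = H XOR H = L
G5 = G2 XOR G1 = H XOR L = H
G7 = x5 XOR G4 = H XOR L = H
G13 = G4 XNOR G5 = L XNOR H = L

G0 = H, G3 = H, G7 = H, G13 = L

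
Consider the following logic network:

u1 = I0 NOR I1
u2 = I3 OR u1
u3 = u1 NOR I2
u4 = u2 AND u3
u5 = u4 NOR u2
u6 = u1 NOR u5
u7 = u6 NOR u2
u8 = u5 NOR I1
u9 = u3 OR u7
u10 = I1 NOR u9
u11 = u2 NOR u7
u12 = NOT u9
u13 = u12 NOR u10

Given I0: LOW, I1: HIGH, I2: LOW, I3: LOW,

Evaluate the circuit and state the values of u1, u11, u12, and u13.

u1 = I0 NOR I1 = LOW NOR HIGH = LOW
u2 = I3 OR u1 = LOW OR LOW = LOW
u3 = u1 NOR I2 = LOW NOR LOW = HIGH
u4 = u2 AND u3 = LOW AND HIGH = LOW
u5 = u4 NOR u2 = LOW NOR LOW = HIGH
u6 = u1 NOR u5 = LOW NOR HIGH = LOW
u7 = u6 NOR u2 = LOW NOR LOW = HIGH
u9 = u3 OR u7 = HIGH OR HIGH = HIGH
u10 = I1 NOR u9 = HIGH NOR HIGH = LOW
u11 = u2 NOR u7 = LOW NOR HIGH = LOW
u12 = NOT u9 = NOT HIGH = LOW
u13 = u12 NOR u10 = LOW NOR LOW = HIGH

u1 = LOW, u11 = LOW, u12 = LOW, u13 = HIGH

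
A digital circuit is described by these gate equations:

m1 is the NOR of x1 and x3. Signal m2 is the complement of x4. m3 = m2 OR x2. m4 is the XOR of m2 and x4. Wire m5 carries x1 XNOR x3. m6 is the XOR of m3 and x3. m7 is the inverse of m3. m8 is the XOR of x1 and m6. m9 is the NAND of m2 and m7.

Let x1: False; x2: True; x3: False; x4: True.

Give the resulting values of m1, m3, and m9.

m1 = x1 NOR x3 = False NOR False = True
m2 = NOT x4 = NOT True = False
m3 = m2 OR x2 = False OR True = True
m7 = NOT m3 = NOT True = False
m9 = m2 NAND m7 = False NAND False = True

m1 = True; m3 = True; m9 = True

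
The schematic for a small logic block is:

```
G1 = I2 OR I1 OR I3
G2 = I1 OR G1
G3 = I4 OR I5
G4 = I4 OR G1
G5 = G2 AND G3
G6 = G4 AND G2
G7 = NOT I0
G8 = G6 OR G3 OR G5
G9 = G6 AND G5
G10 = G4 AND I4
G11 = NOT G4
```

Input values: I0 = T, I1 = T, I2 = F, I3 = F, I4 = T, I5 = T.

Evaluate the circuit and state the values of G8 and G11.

G8 = T  G11 = F

G1 = I2 OR I1 OR I3 = F OR T OR F = T
G2 = I1 OR G1 = T OR T = T
G3 = I4 OR I5 = T OR T = T
G4 = I4 OR G1 = T OR T = T
G5 = G2 AND G3 = T AND T = T
G6 = G4 AND G2 = T AND T = T
G8 = G6 OR G3 OR G5 = T OR T OR T = T
G11 = NOT G4 = NOT T = F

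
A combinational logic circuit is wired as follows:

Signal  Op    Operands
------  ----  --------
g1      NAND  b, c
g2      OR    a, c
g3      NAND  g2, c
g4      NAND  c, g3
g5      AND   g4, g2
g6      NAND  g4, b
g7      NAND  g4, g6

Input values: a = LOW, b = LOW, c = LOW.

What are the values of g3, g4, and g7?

g2 = a OR c = LOW OR LOW = LOW
g3 = g2 NAND c = LOW NAND LOW = HIGH
g4 = c NAND g3 = LOW NAND HIGH = HIGH
g6 = g4 NAND b = HIGH NAND LOW = HIGH
g7 = g4 NAND g6 = HIGH NAND HIGH = LOW

g3 = HIGH  g4 = HIGH  g7 = LOW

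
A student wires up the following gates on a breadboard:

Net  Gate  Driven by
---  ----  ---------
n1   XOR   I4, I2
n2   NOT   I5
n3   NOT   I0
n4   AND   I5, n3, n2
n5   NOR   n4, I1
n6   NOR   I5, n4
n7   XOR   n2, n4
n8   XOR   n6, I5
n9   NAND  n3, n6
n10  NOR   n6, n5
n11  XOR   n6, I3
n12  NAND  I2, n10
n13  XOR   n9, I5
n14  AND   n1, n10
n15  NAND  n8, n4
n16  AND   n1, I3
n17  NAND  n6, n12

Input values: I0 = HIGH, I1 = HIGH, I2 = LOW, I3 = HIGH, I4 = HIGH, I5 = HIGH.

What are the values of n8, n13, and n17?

n2 = NOT I5 = NOT HIGH = LOW
n3 = NOT I0 = NOT HIGH = LOW
n4 = I5 AND n3 AND n2 = HIGH AND LOW AND LOW = LOW
n5 = n4 NOR I1 = LOW NOR HIGH = LOW
n6 = I5 NOR n4 = HIGH NOR LOW = LOW
n8 = n6 XOR I5 = LOW XOR HIGH = HIGH
n9 = n3 NAND n6 = LOW NAND LOW = HIGH
n10 = n6 NOR n5 = LOW NOR LOW = HIGH
n12 = I2 NAND n10 = LOW NAND HIGH = HIGH
n13 = n9 XOR I5 = HIGH XOR HIGH = LOW
n17 = n6 NAND n12 = LOW NAND HIGH = HIGH

n8 = HIGH, n13 = LOW, n17 = HIGH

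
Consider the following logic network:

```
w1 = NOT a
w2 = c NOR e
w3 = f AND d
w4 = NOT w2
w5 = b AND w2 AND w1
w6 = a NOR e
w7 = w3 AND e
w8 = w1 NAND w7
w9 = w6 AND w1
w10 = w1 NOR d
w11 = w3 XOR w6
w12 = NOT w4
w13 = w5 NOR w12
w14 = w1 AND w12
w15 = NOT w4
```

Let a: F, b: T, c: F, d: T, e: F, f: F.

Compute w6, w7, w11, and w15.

w6 = T, w7 = F, w11 = T, w15 = T

w2 = c NOR e = F NOR F = T
w3 = f AND d = F AND T = F
w4 = NOT w2 = NOT T = F
w6 = a NOR e = F NOR F = T
w7 = w3 AND e = F AND F = F
w11 = w3 XOR w6 = F XOR T = T
w15 = NOT w4 = NOT F = T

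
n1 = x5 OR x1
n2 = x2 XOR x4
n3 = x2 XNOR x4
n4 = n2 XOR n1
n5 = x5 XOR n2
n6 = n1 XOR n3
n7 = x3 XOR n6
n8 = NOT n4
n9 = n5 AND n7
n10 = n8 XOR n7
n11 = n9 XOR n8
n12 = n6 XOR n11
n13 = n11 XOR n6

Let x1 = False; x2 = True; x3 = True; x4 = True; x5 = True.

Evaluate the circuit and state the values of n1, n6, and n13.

n1 = x5 OR x1 = True OR False = True
n2 = x2 XOR x4 = True XOR True = False
n3 = x2 XNOR x4 = True XNOR True = True
n4 = n2 XOR n1 = False XOR True = True
n5 = x5 XOR n2 = True XOR False = True
n6 = n1 XOR n3 = True XOR True = False
n7 = x3 XOR n6 = True XOR False = True
n8 = NOT n4 = NOT True = False
n9 = n5 AND n7 = True AND True = True
n11 = n9 XOR n8 = True XOR False = True
n13 = n11 XOR n6 = True XOR False = True

n1 = True; n6 = False; n13 = True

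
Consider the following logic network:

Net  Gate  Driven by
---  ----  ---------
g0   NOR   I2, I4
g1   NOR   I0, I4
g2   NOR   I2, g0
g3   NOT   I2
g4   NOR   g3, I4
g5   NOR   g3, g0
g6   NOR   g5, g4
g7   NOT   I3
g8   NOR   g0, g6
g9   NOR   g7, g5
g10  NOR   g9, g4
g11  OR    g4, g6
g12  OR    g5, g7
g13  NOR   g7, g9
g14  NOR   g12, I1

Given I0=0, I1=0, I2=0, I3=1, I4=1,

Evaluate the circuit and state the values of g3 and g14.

g3 = 1; g14 = 1

g0 = I2 NOR I4 = 0 NOR 1 = 0
g3 = NOT I2 = NOT 0 = 1
g5 = g3 NOR g0 = 1 NOR 0 = 0
g7 = NOT I3 = NOT 1 = 0
g12 = g5 OR g7 = 0 OR 0 = 0
g14 = g12 NOR I1 = 0 NOR 0 = 1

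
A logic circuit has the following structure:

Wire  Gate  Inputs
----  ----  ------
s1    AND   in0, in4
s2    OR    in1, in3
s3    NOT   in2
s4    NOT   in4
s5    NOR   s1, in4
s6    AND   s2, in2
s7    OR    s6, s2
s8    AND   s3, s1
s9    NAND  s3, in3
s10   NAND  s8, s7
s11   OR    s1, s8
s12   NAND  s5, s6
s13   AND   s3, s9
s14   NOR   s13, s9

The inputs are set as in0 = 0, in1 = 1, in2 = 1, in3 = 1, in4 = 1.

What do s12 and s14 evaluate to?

s1 = in0 AND in4 = 0 AND 1 = 0
s2 = in1 OR in3 = 1 OR 1 = 1
s3 = NOT in2 = NOT 1 = 0
s5 = s1 NOR in4 = 0 NOR 1 = 0
s6 = s2 AND in2 = 1 AND 1 = 1
s9 = s3 NAND in3 = 0 NAND 1 = 1
s12 = s5 NAND s6 = 0 NAND 1 = 1
s13 = s3 AND s9 = 0 AND 1 = 0
s14 = s13 NOR s9 = 0 NOR 1 = 0

s12 = 1, s14 = 0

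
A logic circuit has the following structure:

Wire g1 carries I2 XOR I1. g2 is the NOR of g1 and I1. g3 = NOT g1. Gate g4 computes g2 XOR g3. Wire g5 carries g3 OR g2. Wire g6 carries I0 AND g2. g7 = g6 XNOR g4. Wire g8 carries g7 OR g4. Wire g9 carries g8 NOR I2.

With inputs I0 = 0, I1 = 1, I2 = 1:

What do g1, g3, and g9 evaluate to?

g1 = 0, g3 = 1, g9 = 0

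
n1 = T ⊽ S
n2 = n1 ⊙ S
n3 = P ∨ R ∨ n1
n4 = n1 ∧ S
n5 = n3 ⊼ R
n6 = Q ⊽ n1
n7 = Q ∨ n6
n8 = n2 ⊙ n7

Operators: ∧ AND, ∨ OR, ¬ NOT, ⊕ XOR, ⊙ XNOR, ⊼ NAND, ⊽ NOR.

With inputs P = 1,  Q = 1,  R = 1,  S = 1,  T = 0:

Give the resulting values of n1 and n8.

n1 = 0, n8 = 0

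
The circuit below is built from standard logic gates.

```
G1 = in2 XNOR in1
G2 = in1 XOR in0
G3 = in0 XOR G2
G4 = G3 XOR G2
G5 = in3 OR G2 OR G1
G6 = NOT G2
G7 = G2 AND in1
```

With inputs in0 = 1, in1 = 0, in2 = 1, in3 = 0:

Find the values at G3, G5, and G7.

G3 = 0, G5 = 1, G7 = 0

G1 = in2 XNOR in1 = 1 XNOR 0 = 0
G2 = in1 XOR in0 = 0 XOR 1 = 1
G3 = in0 XOR G2 = 1 XOR 1 = 0
G5 = in3 OR G2 OR G1 = 0 OR 1 OR 0 = 1
G7 = G2 AND in1 = 1 AND 0 = 0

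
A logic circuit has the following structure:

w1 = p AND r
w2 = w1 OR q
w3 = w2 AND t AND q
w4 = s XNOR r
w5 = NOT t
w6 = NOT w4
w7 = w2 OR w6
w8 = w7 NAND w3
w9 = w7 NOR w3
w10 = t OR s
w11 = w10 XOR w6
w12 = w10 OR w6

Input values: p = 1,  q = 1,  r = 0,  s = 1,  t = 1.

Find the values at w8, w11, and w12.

w1 = p AND r = 1 AND 0 = 0
w2 = w1 OR q = 0 OR 1 = 1
w3 = w2 AND t AND q = 1 AND 1 AND 1 = 1
w4 = s XNOR r = 1 XNOR 0 = 0
w6 = NOT w4 = NOT 0 = 1
w7 = w2 OR w6 = 1 OR 1 = 1
w8 = w7 NAND w3 = 1 NAND 1 = 0
w10 = t OR s = 1 OR 1 = 1
w11 = w10 XOR w6 = 1 XOR 1 = 0
w12 = w10 OR w6 = 1 OR 1 = 1

w8 = 0; w11 = 0; w12 = 1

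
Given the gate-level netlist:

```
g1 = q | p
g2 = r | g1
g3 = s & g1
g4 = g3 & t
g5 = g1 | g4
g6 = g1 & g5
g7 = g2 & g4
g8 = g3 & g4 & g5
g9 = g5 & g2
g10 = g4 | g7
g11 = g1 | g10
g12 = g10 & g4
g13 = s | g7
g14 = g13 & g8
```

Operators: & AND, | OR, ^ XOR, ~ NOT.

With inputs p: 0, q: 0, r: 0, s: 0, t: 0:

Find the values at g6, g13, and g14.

g6 = 0, g13 = 0, g14 = 0

g1 = q OR p = 0 OR 0 = 0
g2 = r OR g1 = 0 OR 0 = 0
g3 = s AND g1 = 0 AND 0 = 0
g4 = g3 AND t = 0 AND 0 = 0
g5 = g1 OR g4 = 0 OR 0 = 0
g6 = g1 AND g5 = 0 AND 0 = 0
g7 = g2 AND g4 = 0 AND 0 = 0
g8 = g3 AND g4 AND g5 = 0 AND 0 AND 0 = 0
g13 = s OR g7 = 0 OR 0 = 0
g14 = g13 AND g8 = 0 AND 0 = 0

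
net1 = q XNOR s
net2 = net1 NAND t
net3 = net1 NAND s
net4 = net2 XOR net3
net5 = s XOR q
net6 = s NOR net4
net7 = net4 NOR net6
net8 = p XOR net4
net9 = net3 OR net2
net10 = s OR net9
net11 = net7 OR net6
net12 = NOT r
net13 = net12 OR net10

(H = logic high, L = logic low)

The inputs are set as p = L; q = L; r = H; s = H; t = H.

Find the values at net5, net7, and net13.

net5 = H, net7 = H, net13 = H

net1 = q XNOR s = L XNOR H = L
net2 = net1 NAND t = L NAND H = H
net3 = net1 NAND s = L NAND H = H
net4 = net2 XOR net3 = H XOR H = L
net5 = s XOR q = H XOR L = H
net6 = s NOR net4 = H NOR L = L
net7 = net4 NOR net6 = L NOR L = H
net9 = net3 OR net2 = H OR H = H
net10 = s OR net9 = H OR H = H
net12 = NOT r = NOT H = L
net13 = net12 OR net10 = L OR H = H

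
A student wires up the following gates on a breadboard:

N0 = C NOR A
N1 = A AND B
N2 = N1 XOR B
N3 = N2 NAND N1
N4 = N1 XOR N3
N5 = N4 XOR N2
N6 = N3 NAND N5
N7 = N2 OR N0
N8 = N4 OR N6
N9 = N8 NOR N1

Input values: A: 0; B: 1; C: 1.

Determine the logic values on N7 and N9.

N0 = C NOR A = 1 NOR 0 = 0
N1 = A AND B = 0 AND 1 = 0
N2 = N1 XOR B = 0 XOR 1 = 1
N3 = N2 NAND N1 = 1 NAND 0 = 1
N4 = N1 XOR N3 = 0 XOR 1 = 1
N5 = N4 XOR N2 = 1 XOR 1 = 0
N6 = N3 NAND N5 = 1 NAND 0 = 1
N7 = N2 OR N0 = 1 OR 0 = 1
N8 = N4 OR N6 = 1 OR 1 = 1
N9 = N8 NOR N1 = 1 NOR 0 = 0

N7 = 1, N9 = 0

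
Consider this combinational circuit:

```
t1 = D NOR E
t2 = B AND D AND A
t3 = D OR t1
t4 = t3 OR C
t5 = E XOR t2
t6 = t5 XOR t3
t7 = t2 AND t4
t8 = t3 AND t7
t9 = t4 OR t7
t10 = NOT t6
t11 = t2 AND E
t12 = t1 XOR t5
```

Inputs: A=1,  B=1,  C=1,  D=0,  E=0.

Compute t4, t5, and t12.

t1 = D NOR E = 0 NOR 0 = 1
t2 = B AND D AND A = 1 AND 0 AND 1 = 0
t3 = D OR t1 = 0 OR 1 = 1
t4 = t3 OR C = 1 OR 1 = 1
t5 = E XOR t2 = 0 XOR 0 = 0
t12 = t1 XOR t5 = 1 XOR 0 = 1

t4 = 1, t5 = 0, t12 = 1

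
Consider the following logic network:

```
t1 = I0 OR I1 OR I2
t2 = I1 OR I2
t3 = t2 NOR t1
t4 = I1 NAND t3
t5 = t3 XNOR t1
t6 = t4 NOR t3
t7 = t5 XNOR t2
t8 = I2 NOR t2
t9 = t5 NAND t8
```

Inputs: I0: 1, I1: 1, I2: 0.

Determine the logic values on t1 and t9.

t1 = 1  t9 = 1

t1 = I0 OR I1 OR I2 = 1 OR 1 OR 0 = 1
t2 = I1 OR I2 = 1 OR 0 = 1
t3 = t2 NOR t1 = 1 NOR 1 = 0
t5 = t3 XNOR t1 = 0 XNOR 1 = 0
t8 = I2 NOR t2 = 0 NOR 1 = 0
t9 = t5 NAND t8 = 0 NAND 0 = 1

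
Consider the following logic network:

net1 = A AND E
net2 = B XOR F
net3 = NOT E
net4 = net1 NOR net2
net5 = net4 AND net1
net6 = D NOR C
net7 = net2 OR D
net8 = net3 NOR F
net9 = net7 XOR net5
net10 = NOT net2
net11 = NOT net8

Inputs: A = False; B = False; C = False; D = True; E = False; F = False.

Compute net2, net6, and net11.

net2 = False  net6 = False  net11 = True

net2 = B XOR F = False XOR False = False
net3 = NOT E = NOT False = True
net6 = D NOR C = True NOR False = False
net8 = net3 NOR F = True NOR False = False
net11 = NOT net8 = NOT False = True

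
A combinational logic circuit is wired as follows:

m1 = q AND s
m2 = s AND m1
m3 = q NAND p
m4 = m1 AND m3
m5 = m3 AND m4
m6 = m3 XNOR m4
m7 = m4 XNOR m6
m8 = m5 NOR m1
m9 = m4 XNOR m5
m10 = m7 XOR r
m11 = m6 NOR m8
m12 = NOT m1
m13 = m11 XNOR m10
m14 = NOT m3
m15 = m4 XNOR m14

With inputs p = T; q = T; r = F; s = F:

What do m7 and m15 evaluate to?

m7 = F  m15 = F

m1 = q AND s = T AND F = F
m3 = q NAND p = T NAND T = F
m4 = m1 AND m3 = F AND F = F
m6 = m3 XNOR m4 = F XNOR F = T
m7 = m4 XNOR m6 = F XNOR T = F
m14 = NOT m3 = NOT F = T
m15 = m4 XNOR m14 = F XNOR T = F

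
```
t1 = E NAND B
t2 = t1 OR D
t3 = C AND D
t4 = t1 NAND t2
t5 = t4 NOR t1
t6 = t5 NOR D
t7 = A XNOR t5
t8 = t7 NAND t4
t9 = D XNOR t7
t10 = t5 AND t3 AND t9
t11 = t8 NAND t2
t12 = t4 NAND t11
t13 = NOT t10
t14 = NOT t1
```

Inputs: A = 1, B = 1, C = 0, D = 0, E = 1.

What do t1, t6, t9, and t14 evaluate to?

t1 = E NAND B = 1 NAND 1 = 0
t2 = t1 OR D = 0 OR 0 = 0
t4 = t1 NAND t2 = 0 NAND 0 = 1
t5 = t4 NOR t1 = 1 NOR 0 = 0
t6 = t5 NOR D = 0 NOR 0 = 1
t7 = A XNOR t5 = 1 XNOR 0 = 0
t9 = D XNOR t7 = 0 XNOR 0 = 1
t14 = NOT t1 = NOT 0 = 1

t1 = 0, t6 = 1, t9 = 1, t14 = 1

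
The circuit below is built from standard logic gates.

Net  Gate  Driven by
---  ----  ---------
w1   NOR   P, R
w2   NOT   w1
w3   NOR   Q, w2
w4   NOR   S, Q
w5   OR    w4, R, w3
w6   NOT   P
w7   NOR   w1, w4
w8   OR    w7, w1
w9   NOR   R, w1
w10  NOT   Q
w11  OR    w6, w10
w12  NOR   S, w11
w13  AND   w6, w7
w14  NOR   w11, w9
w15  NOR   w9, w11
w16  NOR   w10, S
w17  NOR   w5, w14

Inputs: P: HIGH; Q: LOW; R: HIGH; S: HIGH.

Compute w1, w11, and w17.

w1 = P NOR R = HIGH NOR HIGH = LOW
w2 = NOT w1 = NOT LOW = HIGH
w3 = Q NOR w2 = LOW NOR HIGH = LOW
w4 = S NOR Q = HIGH NOR LOW = LOW
w5 = w4 OR R OR w3 = LOW OR HIGH OR LOW = HIGH
w6 = NOT P = NOT HIGH = LOW
w9 = R NOR w1 = HIGH NOR LOW = LOW
w10 = NOT Q = NOT LOW = HIGH
w11 = w6 OR w10 = LOW OR HIGH = HIGH
w14 = w11 NOR w9 = HIGH NOR LOW = LOW
w17 = w5 NOR w14 = HIGH NOR LOW = LOW

w1 = LOW, w11 = HIGH, w17 = LOW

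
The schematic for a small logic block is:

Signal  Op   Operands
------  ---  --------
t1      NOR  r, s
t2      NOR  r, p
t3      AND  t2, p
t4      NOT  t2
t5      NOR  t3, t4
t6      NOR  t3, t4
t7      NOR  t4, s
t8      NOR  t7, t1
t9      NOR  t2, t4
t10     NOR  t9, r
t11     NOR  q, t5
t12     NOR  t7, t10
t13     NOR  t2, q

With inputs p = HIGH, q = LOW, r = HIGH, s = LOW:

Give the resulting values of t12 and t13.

t12 = HIGH, t13 = HIGH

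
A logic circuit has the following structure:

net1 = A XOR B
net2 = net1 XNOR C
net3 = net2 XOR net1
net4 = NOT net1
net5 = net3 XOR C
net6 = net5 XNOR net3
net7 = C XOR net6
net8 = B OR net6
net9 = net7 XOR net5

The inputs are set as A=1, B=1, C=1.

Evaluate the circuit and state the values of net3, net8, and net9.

net3 = 0, net8 = 1, net9 = 0

net1 = A XOR B = 1 XOR 1 = 0
net2 = net1 XNOR C = 0 XNOR 1 = 0
net3 = net2 XOR net1 = 0 XOR 0 = 0
net5 = net3 XOR C = 0 XOR 1 = 1
net6 = net5 XNOR net3 = 1 XNOR 0 = 0
net7 = C XOR net6 = 1 XOR 0 = 1
net8 = B OR net6 = 1 OR 0 = 1
net9 = net7 XOR net5 = 1 XOR 1 = 0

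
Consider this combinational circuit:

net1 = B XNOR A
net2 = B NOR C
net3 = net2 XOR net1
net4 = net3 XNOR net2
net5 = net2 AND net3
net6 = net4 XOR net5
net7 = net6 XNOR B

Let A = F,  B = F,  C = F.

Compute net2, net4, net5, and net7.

net2 = T, net4 = F, net5 = F, net7 = T

net1 = B XNOR A = F XNOR F = T
net2 = B NOR C = F NOR F = T
net3 = net2 XOR net1 = T XOR T = F
net4 = net3 XNOR net2 = F XNOR T = F
net5 = net2 AND net3 = T AND F = F
net6 = net4 XOR net5 = F XOR F = F
net7 = net6 XNOR B = F XNOR F = T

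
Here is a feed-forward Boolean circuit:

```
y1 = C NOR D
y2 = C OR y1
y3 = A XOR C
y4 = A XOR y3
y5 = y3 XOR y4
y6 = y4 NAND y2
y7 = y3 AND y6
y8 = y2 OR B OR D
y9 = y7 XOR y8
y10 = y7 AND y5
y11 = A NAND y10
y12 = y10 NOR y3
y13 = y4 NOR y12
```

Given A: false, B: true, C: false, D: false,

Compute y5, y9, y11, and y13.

y5 = false, y9 = true, y11 = true, y13 = false

y1 = C NOR D = false NOR false = true
y2 = C OR y1 = false OR true = true
y3 = A XOR C = false XOR false = false
y4 = A XOR y3 = false XOR false = false
y5 = y3 XOR y4 = false XOR false = false
y6 = y4 NAND y2 = false NAND true = true
y7 = y3 AND y6 = false AND true = false
y8 = y2 OR B OR D = true OR true OR false = true
y9 = y7 XOR y8 = false XOR true = true
y10 = y7 AND y5 = false AND false = false
y11 = A NAND y10 = false NAND false = true
y12 = y10 NOR y3 = false NOR false = true
y13 = y4 NOR y12 = false NOR true = false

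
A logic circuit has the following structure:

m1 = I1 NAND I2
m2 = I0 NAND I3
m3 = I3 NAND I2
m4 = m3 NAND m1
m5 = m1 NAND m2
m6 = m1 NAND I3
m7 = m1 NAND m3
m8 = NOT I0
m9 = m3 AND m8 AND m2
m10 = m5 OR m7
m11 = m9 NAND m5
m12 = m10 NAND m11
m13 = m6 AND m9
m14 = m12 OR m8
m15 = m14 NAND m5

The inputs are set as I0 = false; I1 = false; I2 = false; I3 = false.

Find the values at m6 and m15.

m6 = true, m15 = true

m1 = I1 NAND I2 = false NAND false = true
m2 = I0 NAND I3 = false NAND false = true
m3 = I3 NAND I2 = false NAND false = true
m5 = m1 NAND m2 = true NAND true = false
m6 = m1 NAND I3 = true NAND false = true
m7 = m1 NAND m3 = true NAND true = false
m8 = NOT I0 = NOT false = true
m9 = m3 AND m8 AND m2 = true AND true AND true = true
m10 = m5 OR m7 = false OR false = false
m11 = m9 NAND m5 = true NAND false = true
m12 = m10 NAND m11 = false NAND true = true
m14 = m12 OR m8 = true OR true = true
m15 = m14 NAND m5 = true NAND false = true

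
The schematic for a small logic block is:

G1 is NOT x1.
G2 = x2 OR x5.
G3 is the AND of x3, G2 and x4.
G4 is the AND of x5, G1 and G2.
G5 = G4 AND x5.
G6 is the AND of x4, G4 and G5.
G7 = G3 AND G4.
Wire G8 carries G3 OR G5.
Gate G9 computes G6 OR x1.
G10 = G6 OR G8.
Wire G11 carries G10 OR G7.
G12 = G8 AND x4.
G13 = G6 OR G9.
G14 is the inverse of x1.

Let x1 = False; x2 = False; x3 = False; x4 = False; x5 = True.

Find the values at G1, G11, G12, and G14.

G1 = NOT x1 = NOT False = True
G2 = x2 OR x5 = False OR True = True
G3 = x3 AND G2 AND x4 = False AND True AND False = False
G4 = x5 AND G1 AND G2 = True AND True AND True = True
G5 = G4 AND x5 = True AND True = True
G6 = x4 AND G4 AND G5 = False AND True AND True = False
G7 = G3 AND G4 = False AND True = False
G8 = G3 OR G5 = False OR True = True
G10 = G6 OR G8 = False OR True = True
G11 = G10 OR G7 = True OR False = True
G12 = G8 AND x4 = True AND False = False
G14 = NOT x1 = NOT False = True

G1 = True, G11 = True, G12 = False, G14 = True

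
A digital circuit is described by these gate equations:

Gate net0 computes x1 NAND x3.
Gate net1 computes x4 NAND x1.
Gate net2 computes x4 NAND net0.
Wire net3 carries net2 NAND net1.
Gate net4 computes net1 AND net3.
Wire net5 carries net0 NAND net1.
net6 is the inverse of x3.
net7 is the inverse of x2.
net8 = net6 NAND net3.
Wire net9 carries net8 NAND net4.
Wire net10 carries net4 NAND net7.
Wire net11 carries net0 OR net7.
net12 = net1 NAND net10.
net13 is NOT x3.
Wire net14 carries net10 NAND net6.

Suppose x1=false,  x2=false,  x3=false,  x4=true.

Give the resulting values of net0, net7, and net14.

net0 = x1 NAND x3 = false NAND false = true
net1 = x4 NAND x1 = true NAND false = true
net2 = x4 NAND net0 = true NAND true = false
net3 = net2 NAND net1 = false NAND true = true
net4 = net1 AND net3 = true AND true = true
net6 = NOT x3 = NOT false = true
net7 = NOT x2 = NOT false = true
net10 = net4 NAND net7 = true NAND true = false
net14 = net10 NAND net6 = false NAND true = true

net0 = true, net7 = true, net14 = true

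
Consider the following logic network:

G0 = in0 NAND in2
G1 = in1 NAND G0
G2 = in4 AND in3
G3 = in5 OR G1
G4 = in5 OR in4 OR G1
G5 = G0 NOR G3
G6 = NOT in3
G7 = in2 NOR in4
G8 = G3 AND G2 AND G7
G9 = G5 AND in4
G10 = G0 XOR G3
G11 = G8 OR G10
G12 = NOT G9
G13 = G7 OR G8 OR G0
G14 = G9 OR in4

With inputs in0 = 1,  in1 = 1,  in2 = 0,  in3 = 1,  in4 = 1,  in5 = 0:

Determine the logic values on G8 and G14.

G8 = 0, G14 = 1

G0 = in0 NAND in2 = 1 NAND 0 = 1
G1 = in1 NAND G0 = 1 NAND 1 = 0
G2 = in4 AND in3 = 1 AND 1 = 1
G3 = in5 OR G1 = 0 OR 0 = 0
G5 = G0 NOR G3 = 1 NOR 0 = 0
G7 = in2 NOR in4 = 0 NOR 1 = 0
G8 = G3 AND G2 AND G7 = 0 AND 1 AND 0 = 0
G9 = G5 AND in4 = 0 AND 1 = 0
G14 = G9 OR in4 = 0 OR 1 = 1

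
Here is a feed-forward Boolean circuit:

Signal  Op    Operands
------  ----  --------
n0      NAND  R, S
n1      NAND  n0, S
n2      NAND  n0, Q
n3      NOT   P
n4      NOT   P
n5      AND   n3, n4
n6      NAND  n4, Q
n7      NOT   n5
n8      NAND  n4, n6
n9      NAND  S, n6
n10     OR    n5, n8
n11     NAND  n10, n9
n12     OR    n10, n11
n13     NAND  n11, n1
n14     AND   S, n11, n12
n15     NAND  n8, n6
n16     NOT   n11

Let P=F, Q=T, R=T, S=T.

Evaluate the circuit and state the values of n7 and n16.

n7 = F, n16 = T

n3 = NOT P = NOT F = T
n4 = NOT P = NOT F = T
n5 = n3 AND n4 = T AND T = T
n6 = n4 NAND Q = T NAND T = F
n7 = NOT n5 = NOT T = F
n8 = n4 NAND n6 = T NAND F = T
n9 = S NAND n6 = T NAND F = T
n10 = n5 OR n8 = T OR T = T
n11 = n10 NAND n9 = T NAND T = F
n16 = NOT n11 = NOT F = T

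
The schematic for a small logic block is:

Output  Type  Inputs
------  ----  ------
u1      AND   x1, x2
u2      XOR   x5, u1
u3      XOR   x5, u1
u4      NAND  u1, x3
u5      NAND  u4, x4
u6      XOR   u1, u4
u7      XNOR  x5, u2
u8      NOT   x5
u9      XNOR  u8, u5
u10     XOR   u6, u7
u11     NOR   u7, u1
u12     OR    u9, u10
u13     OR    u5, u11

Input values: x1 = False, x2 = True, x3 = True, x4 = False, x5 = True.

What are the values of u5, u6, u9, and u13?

u5 = True  u6 = True  u9 = False  u13 = True

u1 = x1 AND x2 = False AND True = False
u2 = x5 XOR u1 = True XOR False = True
u4 = u1 NAND x3 = False NAND True = True
u5 = u4 NAND x4 = True NAND False = True
u6 = u1 XOR u4 = False XOR True = True
u7 = x5 XNOR u2 = True XNOR True = True
u8 = NOT x5 = NOT True = False
u9 = u8 XNOR u5 = False XNOR True = False
u11 = u7 NOR u1 = True NOR False = False
u13 = u5 OR u11 = True OR False = True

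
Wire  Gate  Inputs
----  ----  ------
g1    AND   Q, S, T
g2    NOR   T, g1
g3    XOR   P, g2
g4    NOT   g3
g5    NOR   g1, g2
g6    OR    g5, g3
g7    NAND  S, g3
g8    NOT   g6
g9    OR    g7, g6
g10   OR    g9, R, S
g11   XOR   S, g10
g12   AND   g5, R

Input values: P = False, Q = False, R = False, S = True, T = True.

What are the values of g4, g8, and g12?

g1 = Q AND S AND T = False AND True AND True = False
g2 = T NOR g1 = True NOR False = False
g3 = P XOR g2 = False XOR False = False
g4 = NOT g3 = NOT False = True
g5 = g1 NOR g2 = False NOR False = True
g6 = g5 OR g3 = True OR False = True
g8 = NOT g6 = NOT True = False
g12 = g5 AND R = True AND False = False

g4 = True, g8 = False, g12 = False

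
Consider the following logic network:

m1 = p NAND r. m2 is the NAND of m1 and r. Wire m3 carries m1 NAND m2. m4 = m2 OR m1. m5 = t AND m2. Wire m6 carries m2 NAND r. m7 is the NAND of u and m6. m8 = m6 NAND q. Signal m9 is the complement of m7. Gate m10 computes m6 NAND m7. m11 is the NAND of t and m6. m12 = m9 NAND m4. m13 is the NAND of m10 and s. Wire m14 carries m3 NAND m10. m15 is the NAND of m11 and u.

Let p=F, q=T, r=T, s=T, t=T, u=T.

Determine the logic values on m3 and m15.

m3 = T, m15 = T

m1 = p NAND r = F NAND T = T
m2 = m1 NAND r = T NAND T = F
m3 = m1 NAND m2 = T NAND F = T
m6 = m2 NAND r = F NAND T = T
m11 = t NAND m6 = T NAND T = F
m15 = m11 NAND u = F NAND T = T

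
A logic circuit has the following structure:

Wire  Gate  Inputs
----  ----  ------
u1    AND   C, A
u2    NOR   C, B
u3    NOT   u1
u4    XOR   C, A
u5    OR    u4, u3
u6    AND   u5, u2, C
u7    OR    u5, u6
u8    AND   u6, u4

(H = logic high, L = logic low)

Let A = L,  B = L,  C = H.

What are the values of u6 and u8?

u1 = C AND A = H AND L = L
u2 = C NOR B = H NOR L = L
u3 = NOT u1 = NOT L = H
u4 = C XOR A = H XOR L = H
u5 = u4 OR u3 = H OR H = H
u6 = u5 AND u2 AND C = H AND L AND H = L
u8 = u6 AND u4 = L AND H = L

u6 = L, u8 = L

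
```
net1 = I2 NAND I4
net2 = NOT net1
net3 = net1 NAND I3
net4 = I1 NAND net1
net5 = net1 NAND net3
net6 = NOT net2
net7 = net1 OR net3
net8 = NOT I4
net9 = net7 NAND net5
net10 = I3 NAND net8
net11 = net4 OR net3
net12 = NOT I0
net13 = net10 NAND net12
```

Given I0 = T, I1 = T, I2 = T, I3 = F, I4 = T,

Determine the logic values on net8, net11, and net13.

net8 = F, net11 = T, net13 = T

net1 = I2 NAND I4 = T NAND T = F
net3 = net1 NAND I3 = F NAND F = T
net4 = I1 NAND net1 = T NAND F = T
net8 = NOT I4 = NOT T = F
net10 = I3 NAND net8 = F NAND F = T
net11 = net4 OR net3 = T OR T = T
net12 = NOT I0 = NOT T = F
net13 = net10 NAND net12 = T NAND F = T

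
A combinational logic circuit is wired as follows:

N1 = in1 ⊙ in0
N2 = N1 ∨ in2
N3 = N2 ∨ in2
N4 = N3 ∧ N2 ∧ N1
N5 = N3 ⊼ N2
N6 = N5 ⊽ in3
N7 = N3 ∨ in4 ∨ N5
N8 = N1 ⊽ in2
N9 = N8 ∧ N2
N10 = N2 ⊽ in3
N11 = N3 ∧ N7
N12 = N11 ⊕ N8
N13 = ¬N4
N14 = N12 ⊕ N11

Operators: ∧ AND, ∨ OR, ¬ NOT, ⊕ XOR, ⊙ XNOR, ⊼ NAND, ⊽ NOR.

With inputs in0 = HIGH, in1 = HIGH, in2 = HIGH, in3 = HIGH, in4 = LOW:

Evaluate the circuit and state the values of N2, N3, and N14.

N2 = HIGH  N3 = HIGH  N14 = LOW

N1 = in1 XNOR in0 = HIGH XNOR HIGH = HIGH
N2 = N1 OR in2 = HIGH OR HIGH = HIGH
N3 = N2 OR in2 = HIGH OR HIGH = HIGH
N5 = N3 NAND N2 = HIGH NAND HIGH = LOW
N7 = N3 OR in4 OR N5 = HIGH OR LOW OR LOW = HIGH
N8 = N1 NOR in2 = HIGH NOR HIGH = LOW
N11 = N3 AND N7 = HIGH AND HIGH = HIGH
N12 = N11 XOR N8 = HIGH XOR LOW = HIGH
N14 = N12 XOR N11 = HIGH XOR HIGH = LOW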